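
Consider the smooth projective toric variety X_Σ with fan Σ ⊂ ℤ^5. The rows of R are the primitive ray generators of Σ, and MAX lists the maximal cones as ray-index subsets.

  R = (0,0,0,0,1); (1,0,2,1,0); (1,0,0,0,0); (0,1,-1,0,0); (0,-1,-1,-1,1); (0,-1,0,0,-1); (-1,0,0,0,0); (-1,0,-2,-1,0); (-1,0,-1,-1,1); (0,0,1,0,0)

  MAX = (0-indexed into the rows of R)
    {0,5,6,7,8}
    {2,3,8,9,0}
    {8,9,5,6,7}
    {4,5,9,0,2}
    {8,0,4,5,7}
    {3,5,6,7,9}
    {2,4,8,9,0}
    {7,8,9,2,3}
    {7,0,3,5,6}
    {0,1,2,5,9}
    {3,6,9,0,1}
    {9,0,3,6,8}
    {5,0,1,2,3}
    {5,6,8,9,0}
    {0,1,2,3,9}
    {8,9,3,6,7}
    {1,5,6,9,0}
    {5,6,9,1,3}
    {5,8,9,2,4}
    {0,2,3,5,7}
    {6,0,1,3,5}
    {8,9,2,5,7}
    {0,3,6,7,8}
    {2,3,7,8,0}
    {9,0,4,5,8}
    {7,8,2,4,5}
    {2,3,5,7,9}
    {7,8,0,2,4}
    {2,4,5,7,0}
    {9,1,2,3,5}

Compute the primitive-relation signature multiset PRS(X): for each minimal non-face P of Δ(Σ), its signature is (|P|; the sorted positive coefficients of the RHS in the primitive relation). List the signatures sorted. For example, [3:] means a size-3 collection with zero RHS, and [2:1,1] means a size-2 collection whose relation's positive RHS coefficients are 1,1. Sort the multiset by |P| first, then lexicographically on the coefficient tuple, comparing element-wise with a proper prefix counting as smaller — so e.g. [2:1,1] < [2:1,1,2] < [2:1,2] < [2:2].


Primitive collections (11):

  {1,7}:  v_{1} + v_{7} = 0  ⇒ sig = [2:]
  {2,6}:  v_{2} + v_{6} = 0  ⇒ sig = [2:]
  {1,8}:  v_{1} + v_{8} = v_{0} + v_{9}  ⇒ sig = [2:1,1]
  {3,4}:  v_{3} + v_{4} = v_{0} + v_{2} + v_{7}  ⇒ sig = [2:1,1,1]
  {4,6}:  v_{4} + v_{6} = v_{0} + v_{5} + v_{8}  ⇒ sig = [2:1,1,1]
  {1,4}:  v_{1} + v_{4} = 2·v_{0} + v_{2} + v_{5} + v_{9}  ⇒ sig = [2:1,1,1,2]
  {0,7,9}:  v_{0} + v_{7} + v_{9} = v_{8}  ⇒ sig = [3:1]
  {3,5,8}:  v_{3} + v_{5} + v_{8} = v_{7}  ⇒ sig = [3:1]
  {4,7,9}:  v_{4} + v_{7} + v_{9} = v_{2} + v_{5} + 2·v_{8}  ⇒ sig = [3:1,1,2]
  {0,3,5,9}:  v_{0} + v_{3} + v_{5} + v_{9} = 0  ⇒ sig = [4:]
  {0,2,5,8}:  v_{0} + v_{2} + v_{5} + v_{8} = v_{4}  ⇒ sig = [4:1]

Hence PRS(X_Σ) =
[[2:], [2:], [2:1,1], [2:1,1,1], [2:1,1,1], [2:1,1,1,2], [3:1], [3:1], [3:1,1,2], [4:], [4:1]]


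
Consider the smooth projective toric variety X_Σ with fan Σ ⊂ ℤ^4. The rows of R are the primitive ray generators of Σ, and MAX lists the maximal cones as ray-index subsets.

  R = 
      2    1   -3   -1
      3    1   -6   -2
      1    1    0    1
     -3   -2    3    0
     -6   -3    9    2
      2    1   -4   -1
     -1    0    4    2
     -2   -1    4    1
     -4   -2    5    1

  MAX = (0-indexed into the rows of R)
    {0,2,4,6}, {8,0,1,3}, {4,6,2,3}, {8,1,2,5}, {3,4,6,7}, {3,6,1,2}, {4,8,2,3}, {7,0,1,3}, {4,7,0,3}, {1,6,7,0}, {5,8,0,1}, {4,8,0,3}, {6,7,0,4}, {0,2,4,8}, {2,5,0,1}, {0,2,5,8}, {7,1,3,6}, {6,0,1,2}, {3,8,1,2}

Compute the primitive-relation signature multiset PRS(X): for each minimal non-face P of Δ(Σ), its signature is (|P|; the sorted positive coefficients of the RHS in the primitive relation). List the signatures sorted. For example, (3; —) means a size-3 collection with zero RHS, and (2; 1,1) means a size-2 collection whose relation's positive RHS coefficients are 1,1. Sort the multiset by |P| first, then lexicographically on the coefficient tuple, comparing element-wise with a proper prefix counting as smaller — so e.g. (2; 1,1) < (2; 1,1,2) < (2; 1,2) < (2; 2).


Primitive collections (11):

  P={5,7}:  v_{5} + v_{7} = 0 ; sig = (2; —)
  P={1,4}:  v_{1} + v_{4} = v_{3} ; sig = (2; 1)
  P={2,7}:  v_{2} + v_{7} = v_{6} ; sig = (2; 1)
  P={4,5}:  v_{4} + v_{5} = v_{8} ; sig = (2; 1)
  P={5,6}:  v_{5} + v_{6} = v_{2} ; sig = (2; 1)
  P={7,8}:  v_{7} + v_{8} = v_{4} ; sig = (2; 1)
  P={3,5}:  v_{3} + v_{5} = v_{1} + v_{8} ; sig = (2; 1,1)
  P={6,8}:  v_{6} + v_{8} = v_{2} + v_{4} ; sig = (2; 1,1)
  P={0,2,3}:  v_{0} + v_{2} + v_{3} = 0 ; sig = (3; —)
  P={0,3,6}:  v_{0} + v_{3} + v_{6} = v_{7} ; sig = (3; 1)
  P={0,1,2,8}:  v_{0} + v_{1} + v_{2} + v_{8} = v_{5} ; sig = (4; 1)

so the primitive-relation signature multiset is
    |P|=2: 8 collections, coeffs (), (1), (1), (1), (1), (1), (1,1), (1,1)
    |P|=3: 2 collections, coeffs (), (1)
    |P|=4: 1 collection, coeffs (1)


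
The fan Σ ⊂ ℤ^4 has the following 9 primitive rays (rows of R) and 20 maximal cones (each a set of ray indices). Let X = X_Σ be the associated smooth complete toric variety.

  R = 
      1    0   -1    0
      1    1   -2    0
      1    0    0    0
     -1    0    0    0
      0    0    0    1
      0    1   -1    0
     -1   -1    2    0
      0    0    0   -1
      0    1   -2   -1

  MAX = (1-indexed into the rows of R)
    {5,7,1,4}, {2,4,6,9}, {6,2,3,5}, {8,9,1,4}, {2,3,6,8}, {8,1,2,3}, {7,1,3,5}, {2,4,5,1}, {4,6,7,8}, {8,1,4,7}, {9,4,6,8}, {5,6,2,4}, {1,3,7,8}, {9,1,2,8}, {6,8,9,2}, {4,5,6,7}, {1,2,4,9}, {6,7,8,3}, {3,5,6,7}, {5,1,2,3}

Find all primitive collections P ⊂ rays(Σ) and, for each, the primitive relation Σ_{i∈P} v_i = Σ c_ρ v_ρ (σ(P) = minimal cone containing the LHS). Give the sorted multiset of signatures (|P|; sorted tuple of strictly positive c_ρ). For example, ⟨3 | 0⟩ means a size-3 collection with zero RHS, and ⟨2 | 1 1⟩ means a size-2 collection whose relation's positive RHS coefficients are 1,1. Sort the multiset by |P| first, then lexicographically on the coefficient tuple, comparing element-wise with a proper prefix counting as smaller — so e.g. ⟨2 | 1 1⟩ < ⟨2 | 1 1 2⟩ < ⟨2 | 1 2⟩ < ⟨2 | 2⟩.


The 8 primitive collections of Σ (r=9, n=4):

  P={2,7}:  v_{2} + v_{7} = 0  so sig = ⟨2 | 0⟩
  P={3,4}:  v_{3} + v_{4} = 0  so sig = ⟨2 | 0⟩
  P={5,8}:  v_{5} + v_{8} = 0  so sig = ⟨2 | 0⟩
  P={1,6}:  v_{1} + v_{6} = v_{2}  so sig = ⟨2 | 1⟩
  P={3,9}:  v_{3} + v_{9} = v_{2} + v_{8}  so sig = ⟨2 | 1 1⟩
  P={5,9}:  v_{5} + v_{9} = v_{2} + v_{4}  so sig = ⟨2 | 1 1⟩
  P={7,9}:  v_{7} + v_{9} = v_{4} + v_{8}  so sig = ⟨2 | 1 1⟩
  P={2,4,8}:  v_{2} + v_{4} + v_{8} = v_{9}  so sig = ⟨3 | 1⟩

so the primitive-relation signature multiset is
    ⟨2 | 0⟩
    ⟨2 | 0⟩
    ⟨2 | 0⟩
    ⟨2 | 1⟩
    ⟨2 | 1 1⟩
    ⟨2 | 1 1⟩
    ⟨2 | 1 1⟩
    ⟨3 | 1⟩


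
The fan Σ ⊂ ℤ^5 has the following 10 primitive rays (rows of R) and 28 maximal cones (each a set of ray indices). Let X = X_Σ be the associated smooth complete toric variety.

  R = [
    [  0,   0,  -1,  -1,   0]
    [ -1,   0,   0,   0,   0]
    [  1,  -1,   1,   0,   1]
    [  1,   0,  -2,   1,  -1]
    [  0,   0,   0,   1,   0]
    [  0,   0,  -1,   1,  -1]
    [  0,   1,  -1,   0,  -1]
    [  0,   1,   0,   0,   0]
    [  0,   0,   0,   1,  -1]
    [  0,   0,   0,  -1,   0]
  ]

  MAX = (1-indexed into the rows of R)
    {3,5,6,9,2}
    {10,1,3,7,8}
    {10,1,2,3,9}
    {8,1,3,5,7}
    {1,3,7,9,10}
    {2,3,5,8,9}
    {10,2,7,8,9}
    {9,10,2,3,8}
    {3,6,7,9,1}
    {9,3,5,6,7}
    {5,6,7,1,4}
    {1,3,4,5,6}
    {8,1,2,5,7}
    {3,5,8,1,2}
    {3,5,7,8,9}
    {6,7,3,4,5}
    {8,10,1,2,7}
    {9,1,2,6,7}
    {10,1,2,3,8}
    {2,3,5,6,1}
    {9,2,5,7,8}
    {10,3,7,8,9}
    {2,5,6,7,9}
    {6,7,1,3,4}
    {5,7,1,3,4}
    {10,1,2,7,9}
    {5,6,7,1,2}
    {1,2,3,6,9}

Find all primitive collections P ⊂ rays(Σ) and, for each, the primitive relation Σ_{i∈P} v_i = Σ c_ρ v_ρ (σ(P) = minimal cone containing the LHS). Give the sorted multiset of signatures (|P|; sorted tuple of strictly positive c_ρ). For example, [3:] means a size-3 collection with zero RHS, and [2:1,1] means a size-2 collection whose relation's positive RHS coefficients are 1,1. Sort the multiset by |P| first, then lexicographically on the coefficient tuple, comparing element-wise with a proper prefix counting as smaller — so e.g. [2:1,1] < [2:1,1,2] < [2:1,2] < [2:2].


|primitive collections| = 11. Relations:

  P={5,10}:  v_{5} + v_{10} = 0 ; sig = [2:]
  P={6,8}:  v_{6} + v_{8} = v_{5} + v_{7} ; sig = [2:1,1]
  P={6,10}:  v_{6} + v_{10} = v_{1} + v_{9} ; sig = [2:1,1]
  P={2,4}:  v_{2} + v_{4} = v_{1} + v_{5} + v_{6} ; sig = [2:1,1,1]
  P={4,10}:  v_{4} + v_{10} = v_{1} + v_{3} + v_{6} + v_{7} ; sig = [2:1,1,1,1]
  P={4,9}:  v_{4} + v_{9} = v_{3} + 2·v_{6} + v_{7} ; sig = [2:1,1,2]
  P={4,8}:  v_{4} + v_{8} = v_{1} + v_{3} + 2·v_{5} + 2·v_{7} ; sig = [2:1,1,2,2]
  P={2,3,7}:  v_{2} + v_{3} + v_{7} = 0 ; sig = [3:]
  P={1,5,9}:  v_{1} + v_{5} + v_{9} = v_{6} ; sig = [3:1]
  P={1,8,9}:  v_{1} + v_{8} + v_{9} = v_{7} ; sig = [3:1]
  P={1,3,5,6,7}:  v_{1} + v_{3} + v_{5} + v_{6} + v_{7} = v_{4} ; sig = [5:1]

Signatures (|P|; sorted positive RHS coefficients), sorted:
[[2:], [2:1,1], [2:1,1], [2:1,1,1], [2:1,1,1,1], [2:1,1,2], [2:1,1,2,2], [3:], [3:1], [3:1], [5:1]]


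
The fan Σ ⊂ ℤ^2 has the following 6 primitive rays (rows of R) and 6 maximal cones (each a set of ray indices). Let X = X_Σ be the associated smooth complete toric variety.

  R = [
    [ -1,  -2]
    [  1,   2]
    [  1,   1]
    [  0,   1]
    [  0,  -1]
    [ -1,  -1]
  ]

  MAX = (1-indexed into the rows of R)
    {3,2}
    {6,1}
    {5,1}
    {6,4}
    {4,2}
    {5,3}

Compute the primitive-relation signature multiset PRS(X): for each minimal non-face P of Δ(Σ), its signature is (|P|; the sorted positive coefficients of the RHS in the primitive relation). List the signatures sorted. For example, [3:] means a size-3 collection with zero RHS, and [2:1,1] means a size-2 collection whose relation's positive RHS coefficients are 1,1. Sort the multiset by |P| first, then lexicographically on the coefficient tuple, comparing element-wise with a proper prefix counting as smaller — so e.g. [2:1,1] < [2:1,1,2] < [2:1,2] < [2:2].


Primitive collections (9):

  {1,2}:  v_{1} + v_{2} = 0  →  sig = [2:]
  {3,6}:  v_{3} + v_{6} = 0  →  sig = [2:]
  {4,5}:  v_{4} + v_{5} = 0  →  sig = [2:]
  {1,3}:  v_{1} + v_{3} = v_{5}  →  sig = [2:1]
  {1,4}:  v_{1} + v_{4} = v_{6}  →  sig = [2:1]
  {2,5}:  v_{2} + v_{5} = v_{3}  →  sig = [2:1]
  {2,6}:  v_{2} + v_{6} = v_{4}  →  sig = [2:1]
  {3,4}:  v_{3} + v_{4} = v_{2}  →  sig = [2:1]
  {5,6}:  v_{5} + v_{6} = v_{1}  →  sig = [2:1]

so the primitive-relation signature multiset is
[[2:], [2:], [2:], [2:1], [2:1], [2:1], [2:1], [2:1], [2:1]]


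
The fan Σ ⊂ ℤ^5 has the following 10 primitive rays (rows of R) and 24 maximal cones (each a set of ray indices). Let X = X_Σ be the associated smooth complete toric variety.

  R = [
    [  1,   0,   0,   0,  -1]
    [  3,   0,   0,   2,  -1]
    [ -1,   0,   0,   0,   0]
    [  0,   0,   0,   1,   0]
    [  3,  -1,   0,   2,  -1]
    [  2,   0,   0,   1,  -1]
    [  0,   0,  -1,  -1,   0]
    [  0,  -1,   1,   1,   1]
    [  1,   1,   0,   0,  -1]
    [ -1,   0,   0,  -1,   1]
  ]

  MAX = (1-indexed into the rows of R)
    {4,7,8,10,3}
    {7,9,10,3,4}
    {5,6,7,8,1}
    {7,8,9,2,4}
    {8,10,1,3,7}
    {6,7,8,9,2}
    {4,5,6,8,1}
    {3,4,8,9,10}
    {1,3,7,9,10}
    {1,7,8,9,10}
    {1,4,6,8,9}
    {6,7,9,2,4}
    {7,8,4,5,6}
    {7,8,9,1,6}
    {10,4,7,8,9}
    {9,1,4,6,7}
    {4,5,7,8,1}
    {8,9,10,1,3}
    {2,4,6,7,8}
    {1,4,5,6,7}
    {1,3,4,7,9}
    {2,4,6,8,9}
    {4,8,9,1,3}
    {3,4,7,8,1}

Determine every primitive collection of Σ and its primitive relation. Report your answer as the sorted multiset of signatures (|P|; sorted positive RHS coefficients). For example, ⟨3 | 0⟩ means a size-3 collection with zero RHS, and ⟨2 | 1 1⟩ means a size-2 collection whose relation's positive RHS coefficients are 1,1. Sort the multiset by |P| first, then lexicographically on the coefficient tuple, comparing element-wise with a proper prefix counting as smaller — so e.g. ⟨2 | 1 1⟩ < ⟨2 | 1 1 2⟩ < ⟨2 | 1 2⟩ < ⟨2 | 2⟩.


The 14 primitive collections of Σ (r=10, n=5):

  • {2,3}:  v_{2} + v_{3} = v_{4} + v_{6}  ⇒ sig = ⟨2 | 1 1⟩
  • {3,6}:  v_{3} + v_{6} = v_{1} + v_{4}  ⇒ sig = ⟨2 | 1 1⟩
  • {5,10}:  v_{5} + v_{10} = v_{6} + v_{7} + v_{8}  ⇒ sig = ⟨2 | 1 1 1⟩
  • {6,10}:  v_{6} + v_{10} = v_{7} + v_{8} + v_{9}  ⇒ sig = ⟨2 | 1 1 1⟩
  • {2,5}:  v_{2} + v_{5} = v_{4} + 3·v_{6} + v_{7} + v_{8}  ⇒ sig = ⟨2 | 1 1 1 3⟩
  • {3,5}:  v_{3} + v_{5} = 2·v_{1} + 2·v_{4} + v_{7} + v_{8}  ⇒ sig = ⟨2 | 1 1 2 2⟩
  • {2,10}:  v_{2} + v_{10} = v_{4} + 2·v_{7} + 2·v_{8} + 2·v_{9}  ⇒ sig = ⟨2 | 1 2 2 2⟩
  • {1,2}:  v_{1} + v_{2} = 2·v_{6}  ⇒ sig = ⟨2 | 2⟩
  • {5,9}:  v_{5} + v_{9} = 2·v_{6}  ⇒ sig = ⟨2 | 2⟩
  • {1,4,10}:  v_{1} + v_{4} + v_{10} = 0  ⇒ sig = ⟨3 | 0⟩
  • {3,7,8,9}:  v_{3} + v_{7} + v_{8} + v_{9} = 0  ⇒ sig = ⟨4 | 0⟩
  • {1,4,6,7,8}:  v_{1} + v_{4} + v_{6} + v_{7} + v_{8} = v_{5}  ⇒ sig = ⟨5 | 1⟩
  • {1,4,7,8,9}:  v_{1} + v_{4} + v_{7} + v_{8} + v_{9} = v_{6}  ⇒ sig = ⟨5 | 1⟩
  • {4,6,7,8,9}:  v_{4} + v_{6} + v_{7} + v_{8} + v_{9} = v_{2}  ⇒ sig = ⟨5 | 1⟩

Signatures (|P|; sorted positive RHS coefficients), sorted:
    ⟨2 | 1 1⟩
    ⟨2 | 1 1⟩
    ⟨2 | 1 1 1⟩
    ⟨2 | 1 1 1⟩
    ⟨2 | 1 1 1 3⟩
    ⟨2 | 1 1 2 2⟩
    ⟨2 | 1 2 2 2⟩
    ⟨2 | 2⟩
    ⟨2 | 2⟩
    ⟨3 | 0⟩
    ⟨4 | 0⟩
    ⟨5 | 1⟩
    ⟨5 | 1⟩
    ⟨5 | 1⟩


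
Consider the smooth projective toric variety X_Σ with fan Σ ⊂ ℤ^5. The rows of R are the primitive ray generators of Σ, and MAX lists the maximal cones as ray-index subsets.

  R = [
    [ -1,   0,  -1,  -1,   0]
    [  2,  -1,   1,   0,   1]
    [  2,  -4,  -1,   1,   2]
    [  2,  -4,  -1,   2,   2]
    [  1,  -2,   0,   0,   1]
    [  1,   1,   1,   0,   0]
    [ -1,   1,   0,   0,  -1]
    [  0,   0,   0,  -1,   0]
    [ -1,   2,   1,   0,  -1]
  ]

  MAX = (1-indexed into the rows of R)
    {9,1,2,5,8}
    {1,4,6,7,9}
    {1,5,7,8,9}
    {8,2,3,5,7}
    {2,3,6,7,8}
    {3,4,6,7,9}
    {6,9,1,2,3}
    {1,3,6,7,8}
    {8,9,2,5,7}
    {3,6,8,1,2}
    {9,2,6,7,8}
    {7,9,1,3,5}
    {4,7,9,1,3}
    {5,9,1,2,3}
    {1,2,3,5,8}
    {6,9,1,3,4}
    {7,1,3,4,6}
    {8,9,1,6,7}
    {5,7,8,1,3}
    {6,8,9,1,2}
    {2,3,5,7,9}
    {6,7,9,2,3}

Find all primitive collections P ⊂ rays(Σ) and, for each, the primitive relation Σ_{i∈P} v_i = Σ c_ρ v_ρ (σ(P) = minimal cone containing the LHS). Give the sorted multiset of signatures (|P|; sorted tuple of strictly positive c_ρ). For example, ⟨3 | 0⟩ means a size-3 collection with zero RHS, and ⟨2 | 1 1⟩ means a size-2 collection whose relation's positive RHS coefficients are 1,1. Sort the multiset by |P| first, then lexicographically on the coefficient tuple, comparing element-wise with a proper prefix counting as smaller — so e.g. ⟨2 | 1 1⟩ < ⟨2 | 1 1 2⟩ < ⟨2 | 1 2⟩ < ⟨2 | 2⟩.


Σ has 7 primitive collections:

  P = {4,8}:  v_{4} + v_{8} = v_{3}  ⇒ sig = ⟨2 | 1⟩
  P = {5,6}:  v_{5} + v_{6} = v_{2}  ⇒ sig = ⟨2 | 1⟩
  P = {2,4}:  v_{2} + v_{4} = 2·v_{3} + v_{6} + v_{9}  ⇒ sig = ⟨2 | 1 1 2⟩
  P = {4,5}:  v_{4} + v_{5} = 2·v_{3} + v_{9}  ⇒ sig = ⟨2 | 1 2⟩
  P = {1,2,7}:  v_{1} + v_{2} + v_{7} = v_{8}  ⇒ sig = ⟨3 | 1⟩
  P = {3,8,9}:  v_{3} + v_{8} + v_{9} = v_{5}  ⇒ sig = ⟨3 | 1⟩
  P = {1,3,6,7,9}:  v_{1} + v_{3} + v_{6} + v_{7} + v_{9} = 0  ⇒ sig = ⟨5 | 0⟩

Sorted signature multiset PRS(X):
{ ⟨2 | 1⟩ ×2,  ⟨2 | 1 1 2⟩,  ⟨2 | 1 2⟩,  ⟨3 | 1⟩ ×2,  ⟨5 | 0⟩ }


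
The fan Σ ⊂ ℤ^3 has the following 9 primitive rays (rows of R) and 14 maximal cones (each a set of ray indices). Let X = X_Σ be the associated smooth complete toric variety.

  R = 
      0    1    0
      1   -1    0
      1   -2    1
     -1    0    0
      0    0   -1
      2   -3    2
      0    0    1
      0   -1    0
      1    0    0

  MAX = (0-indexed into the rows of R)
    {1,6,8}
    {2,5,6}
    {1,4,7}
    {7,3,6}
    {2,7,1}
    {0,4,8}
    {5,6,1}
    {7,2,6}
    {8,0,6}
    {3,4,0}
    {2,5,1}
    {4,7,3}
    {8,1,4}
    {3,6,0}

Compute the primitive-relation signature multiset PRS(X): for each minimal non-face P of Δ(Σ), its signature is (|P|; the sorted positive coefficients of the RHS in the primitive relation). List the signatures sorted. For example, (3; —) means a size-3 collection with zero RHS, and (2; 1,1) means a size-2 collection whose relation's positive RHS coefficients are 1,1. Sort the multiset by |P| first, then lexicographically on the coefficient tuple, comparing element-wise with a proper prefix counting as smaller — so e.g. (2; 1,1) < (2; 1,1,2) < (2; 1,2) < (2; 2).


The 17 primitive collections of Σ (r=9, n=3):

  • {0,7}:  v_{0} + v_{7} = 0  ⇒ sig = (2; —)
  • {3,8}:  v_{3} + v_{8} = 0  ⇒ sig = (2; —)
  • {4,6}:  v_{4} + v_{6} = 0  ⇒ sig = (2; —)
  • {0,1}:  v_{0} + v_{1} = v_{8}  ⇒ sig = (2; 1)
  • {1,3}:  v_{1} + v_{3} = v_{7}  ⇒ sig = (2; 1)
  • {7,8}:  v_{7} + v_{8} = v_{1}  ⇒ sig = (2; 1)
  • {0,2}:  v_{0} + v_{2} = v_{1} + v_{6}  ⇒ sig = (2; 1,1)
  • {2,4}:  v_{2} + v_{4} = v_{1} + v_{7}  ⇒ sig = (2; 1,1)
  • {4,5}:  v_{4} + v_{5} = v_{1} + v_{2}  ⇒ sig = (2; 1,1)
  • {3,5}:  v_{3} + v_{5} = v_{2} + v_{6} + v_{7}  ⇒ sig = (2; 1,1,1)
  • {2,3}:  v_{2} + v_{3} = v_{6} + 2·v_{7}  ⇒ sig = (2; 1,2)
  • {2,8}:  v_{2} + v_{8} = 2·v_{1} + v_{6}  ⇒ sig = (2; 1,2)
  • {5,7}:  v_{5} + v_{7} = 2·v_{2}  ⇒ sig = (2; 2)
  • {0,5}:  v_{0} + v_{5} = 2·v_{1} + 2·v_{6}  ⇒ sig = (2; 2,2)
  • {5,8}:  v_{5} + v_{8} = 3·v_{1} + 2·v_{6}  ⇒ sig = (2; 2,3)
  • {1,2,6}:  v_{1} + v_{2} + v_{6} = v_{5}  ⇒ sig = (3; 1)
  • {1,6,7}:  v_{1} + v_{6} + v_{7} = v_{2}  ⇒ sig = (3; 1)

so the primitive-relation signature multiset is
    (2; —)
    (2; —)
    (2; —)
    (2; 1)
    (2; 1)
    (2; 1)
    (2; 1,1)
    (2; 1,1)
    (2; 1,1)
    (2; 1,1,1)
    (2; 1,2)
    (2; 1,2)
    (2; 2)
    (2; 2,2)
    (2; 2,3)
    (3; 1)
    (3; 1)


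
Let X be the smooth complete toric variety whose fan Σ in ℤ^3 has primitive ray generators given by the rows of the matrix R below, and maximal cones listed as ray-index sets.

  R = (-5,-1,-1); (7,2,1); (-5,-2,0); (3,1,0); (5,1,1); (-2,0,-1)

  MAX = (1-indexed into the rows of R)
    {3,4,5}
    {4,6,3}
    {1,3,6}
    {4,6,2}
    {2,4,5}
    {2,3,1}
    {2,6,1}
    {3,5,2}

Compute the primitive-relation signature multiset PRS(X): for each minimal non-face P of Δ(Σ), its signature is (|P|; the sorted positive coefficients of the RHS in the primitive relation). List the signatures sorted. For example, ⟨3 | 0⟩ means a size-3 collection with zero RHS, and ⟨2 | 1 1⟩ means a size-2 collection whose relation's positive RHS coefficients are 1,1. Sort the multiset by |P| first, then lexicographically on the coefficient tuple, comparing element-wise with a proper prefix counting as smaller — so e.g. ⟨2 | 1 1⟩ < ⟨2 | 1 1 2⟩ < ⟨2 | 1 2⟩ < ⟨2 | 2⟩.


5 collections generate NE(X_Σ); each relation:

  • {1,5}:  v_{1} + v_{5} = 0 — sig = ⟨2 | 0⟩
  • {1,4}:  v_{1} + v_{4} = v_{6} — sig = ⟨2 | 1⟩
  • {5,6}:  v_{5} + v_{6} = v_{4} — sig = ⟨2 | 1⟩
  • {2,3,6}:  v_{2} + v_{3} + v_{6} = 0 — sig = ⟨3 | 0⟩
  • {2,3,4}:  v_{2} + v_{3} + v_{4} = v_{5} — sig = ⟨3 | 1⟩

so the primitive-relation signature multiset is
{ ⟨2 | 0⟩,  ⟨2 | 1⟩ ×2,  ⟨3 | 0⟩,  ⟨3 | 1⟩ }


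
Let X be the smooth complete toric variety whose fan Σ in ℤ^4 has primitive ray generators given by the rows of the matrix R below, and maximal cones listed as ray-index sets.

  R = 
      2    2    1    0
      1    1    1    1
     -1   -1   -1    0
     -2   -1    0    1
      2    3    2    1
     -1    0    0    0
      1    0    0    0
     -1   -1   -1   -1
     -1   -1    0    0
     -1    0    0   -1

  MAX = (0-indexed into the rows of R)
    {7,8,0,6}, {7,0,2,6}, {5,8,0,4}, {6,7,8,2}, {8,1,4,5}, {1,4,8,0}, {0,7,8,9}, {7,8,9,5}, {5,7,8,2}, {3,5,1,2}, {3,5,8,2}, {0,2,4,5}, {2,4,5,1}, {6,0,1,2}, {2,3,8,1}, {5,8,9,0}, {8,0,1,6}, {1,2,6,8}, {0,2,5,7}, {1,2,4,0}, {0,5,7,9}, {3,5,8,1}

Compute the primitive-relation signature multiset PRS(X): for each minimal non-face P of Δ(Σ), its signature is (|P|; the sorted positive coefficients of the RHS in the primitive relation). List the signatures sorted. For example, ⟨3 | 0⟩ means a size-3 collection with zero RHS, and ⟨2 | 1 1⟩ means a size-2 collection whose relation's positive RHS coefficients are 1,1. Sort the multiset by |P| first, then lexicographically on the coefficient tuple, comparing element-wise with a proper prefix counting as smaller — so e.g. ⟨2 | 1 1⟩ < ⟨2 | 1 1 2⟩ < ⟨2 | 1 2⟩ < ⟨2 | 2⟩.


18 minimal non-faces of Δ(Σ) (on 10 rays):

  {1,7}:  v_{1} + v_{7} = 0  ⇒ sig = ⟨2 | 0⟩
  {5,6}:  v_{5} + v_{6} = 0  ⇒ sig = ⟨2 | 0⟩
  {0,3}:  v_{0} + v_{3} = v_{1} + v_{5}  ⇒ sig = ⟨2 | 1 1⟩
  {2,9}:  v_{2} + v_{9} = v_{5} + v_{7}  ⇒ sig = ⟨2 | 1 1⟩
  {4,6}:  v_{4} + v_{6} = v_{0} + v_{1}  ⇒ sig = ⟨2 | 1 1⟩
  {4,7}:  v_{4} + v_{7} = v_{0} + v_{5}  ⇒ sig = ⟨2 | 1 1⟩
  {1,9}:  v_{1} + v_{9} = v_{0} + v_{5} + v_{8}  ⇒ sig = ⟨2 | 1 1 1⟩
  {3,6}:  v_{3} + v_{6} = v_{1} + v_{2} + v_{8}  ⇒ sig = ⟨2 | 1 1 1⟩
  {3,7}:  v_{3} + v_{7} = v_{2} + v_{5} + v_{8}  ⇒ sig = ⟨2 | 1 1 1⟩
  {6,9}:  v_{6} + v_{9} = v_{0} + v_{7} + v_{8}  ⇒ sig = ⟨2 | 1 1 1⟩
  {3,9}:  v_{3} + v_{9} = 2·v_{5} + v_{8}  ⇒ sig = ⟨2 | 1 2⟩
  {4,9}:  v_{4} + v_{9} = 2·v_{0} + 2·v_{5} + v_{8}  ⇒ sig = ⟨2 | 1 2 2⟩
  {3,4}:  v_{3} + v_{4} = 2·v_{1} + 2·v_{5}  ⇒ sig = ⟨2 | 2 2⟩
  {0,2,8}:  v_{0} + v_{2} + v_{8} = 0  ⇒ sig = ⟨3 | 0⟩
  {0,1,5}:  v_{0} + v_{1} + v_{5} = v_{4}  ⇒ sig = ⟨3 | 1⟩
  {2,4,8}:  v_{2} + v_{4} + v_{8} = v_{1} + v_{5}  ⇒ sig = ⟨3 | 1 1⟩
  {0,5,7,8}:  v_{0} + v_{5} + v_{7} + v_{8} = v_{9}  ⇒ sig = ⟨4 | 1⟩
  {1,2,5,8}:  v_{1} + v_{2} + v_{5} + v_{8} = v_{3}  ⇒ sig = ⟨4 | 1⟩

so the primitive-relation signature multiset is
[⟨2 | 0⟩, ⟨2 | 0⟩, ⟨2 | 1 1⟩, ⟨2 | 1 1⟩, ⟨2 | 1 1⟩, ⟨2 | 1 1⟩, ⟨2 | 1 1 1⟩, ⟨2 | 1 1 1⟩, ⟨2 | 1 1 1⟩, ⟨2 | 1 1 1⟩, ⟨2 | 1 2⟩, ⟨2 | 1 2 2⟩, ⟨2 | 2 2⟩, ⟨3 | 0⟩, ⟨3 | 1⟩, ⟨3 | 1 1⟩, ⟨4 | 1⟩, ⟨4 | 1⟩]


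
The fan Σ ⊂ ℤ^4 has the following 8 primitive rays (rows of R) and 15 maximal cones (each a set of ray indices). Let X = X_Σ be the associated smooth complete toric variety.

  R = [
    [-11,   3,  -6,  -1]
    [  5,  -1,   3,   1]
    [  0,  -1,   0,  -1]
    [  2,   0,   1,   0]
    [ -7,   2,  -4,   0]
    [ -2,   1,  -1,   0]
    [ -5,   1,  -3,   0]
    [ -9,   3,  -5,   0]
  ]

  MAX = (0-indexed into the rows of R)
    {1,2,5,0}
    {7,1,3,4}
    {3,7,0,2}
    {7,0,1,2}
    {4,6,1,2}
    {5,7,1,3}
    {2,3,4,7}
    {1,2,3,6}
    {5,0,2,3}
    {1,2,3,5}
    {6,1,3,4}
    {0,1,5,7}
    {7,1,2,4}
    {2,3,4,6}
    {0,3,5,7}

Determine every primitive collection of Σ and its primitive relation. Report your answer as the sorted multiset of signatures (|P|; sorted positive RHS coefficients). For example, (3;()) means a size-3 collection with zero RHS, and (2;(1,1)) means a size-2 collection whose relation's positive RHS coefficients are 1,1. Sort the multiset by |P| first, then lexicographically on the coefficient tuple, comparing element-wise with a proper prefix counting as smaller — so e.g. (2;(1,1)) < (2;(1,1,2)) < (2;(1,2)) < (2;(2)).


9 minimal non-faces of Δ(Σ) (on 8 rays):

  {4,5}:  v_{4} + v_{5} = v_{7} — sig = (2;(1))
  {5,6}:  v_{5} + v_{6} = v_{4} — sig = (2;(1))
  {0,6}:  v_{0} + v_{6} = v_{2} + v_{4} + v_{7} — sig = (2;(1,1,1))
  {0,4}:  v_{0} + v_{4} = v_{2} + 2·v_{7} — sig = (2;(1,2))
  {6,7}:  v_{6} + v_{7} = 2·v_{4} — sig = (2;(2))
  {2,5,7}:  v_{2} + v_{5} + v_{7} = v_{0} — sig = (3;(1))
  {0,1,3}:  v_{0} + v_{1} + v_{3} = 2·v_{5} — sig = (3;(2))
  {1,2,3,4}:  v_{1} + v_{2} + v_{3} + v_{4} = 0 — sig = (4;())
  {1,2,3,7}:  v_{1} + v_{2} + v_{3} + v_{7} = v_{5} — sig = (4;(1))

Sorted signature multiset PRS(X):
    |P|=2: 5 collections, coeffs (1), (1), (1,1,1), (1,2), (2)
    |P|=3: 2 collections, coeffs (1), (2)
    |P|=4: 2 collections, coeffs (), (1)


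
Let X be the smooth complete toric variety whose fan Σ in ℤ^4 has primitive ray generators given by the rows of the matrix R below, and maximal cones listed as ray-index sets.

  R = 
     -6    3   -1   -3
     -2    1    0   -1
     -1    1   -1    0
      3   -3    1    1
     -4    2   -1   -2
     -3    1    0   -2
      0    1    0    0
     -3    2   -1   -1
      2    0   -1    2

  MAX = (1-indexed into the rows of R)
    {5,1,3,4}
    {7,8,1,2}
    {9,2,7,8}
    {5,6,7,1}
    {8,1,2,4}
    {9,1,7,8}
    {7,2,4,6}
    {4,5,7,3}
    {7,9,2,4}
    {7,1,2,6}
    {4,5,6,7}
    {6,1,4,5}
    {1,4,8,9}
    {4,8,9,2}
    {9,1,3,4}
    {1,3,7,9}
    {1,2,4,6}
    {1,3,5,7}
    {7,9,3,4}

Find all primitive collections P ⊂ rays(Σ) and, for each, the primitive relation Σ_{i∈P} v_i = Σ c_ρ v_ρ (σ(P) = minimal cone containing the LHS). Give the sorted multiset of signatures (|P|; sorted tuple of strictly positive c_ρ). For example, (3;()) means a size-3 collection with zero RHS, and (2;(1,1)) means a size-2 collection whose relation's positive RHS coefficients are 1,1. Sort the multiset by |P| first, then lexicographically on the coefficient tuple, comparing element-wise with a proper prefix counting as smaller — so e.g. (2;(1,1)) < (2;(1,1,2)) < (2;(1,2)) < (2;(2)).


Δ(Σ) — 9 vertices, 11 min non-faces:

  P={2,3}:  v_{2} + v_{3} = v_{8}  ⇒ sig = (2;(1))
  P={2,5}:  v_{2} + v_{5} = v_{1}  ⇒ sig = (2;(1))
  P={3,6}:  v_{3} + v_{6} = v_{5}  ⇒ sig = (2;(1))
  P={6,8}:  v_{6} + v_{8} = v_{1}  ⇒ sig = (2;(1))
  P={6,9}:  v_{6} + v_{9} = v_{3}  ⇒ sig = (2;(1))
  P={3,8}:  v_{3} + v_{8} = v_{1} + v_{9}  ⇒ sig = (2;(1,1))
  P={5,8}:  v_{5} + v_{8} = v_{1} + v_{3}  ⇒ sig = (2;(1,1))
  P={5,9}:  v_{5} + v_{9} = 2·v_{3}  ⇒ sig = (2;(2))
  P={4,7,8}:  v_{4} + v_{7} + v_{8} = 0  ⇒ sig = (3;())
  P={1,4,7}:  v_{1} + v_{4} + v_{7} = v_{6}  ⇒ sig = (3;(1))
  P={1,2,9}:  v_{1} + v_{2} + v_{9} = 2·v_{8}  ⇒ sig = (3;(2))

Sorted signature multiset PRS(X):
[(2;(1)), (2;(1)), (2;(1)), (2;(1)), (2;(1)), (2;(1,1)), (2;(1,1)), (2;(2)), (3;()), (3;(1)), (3;(2))]


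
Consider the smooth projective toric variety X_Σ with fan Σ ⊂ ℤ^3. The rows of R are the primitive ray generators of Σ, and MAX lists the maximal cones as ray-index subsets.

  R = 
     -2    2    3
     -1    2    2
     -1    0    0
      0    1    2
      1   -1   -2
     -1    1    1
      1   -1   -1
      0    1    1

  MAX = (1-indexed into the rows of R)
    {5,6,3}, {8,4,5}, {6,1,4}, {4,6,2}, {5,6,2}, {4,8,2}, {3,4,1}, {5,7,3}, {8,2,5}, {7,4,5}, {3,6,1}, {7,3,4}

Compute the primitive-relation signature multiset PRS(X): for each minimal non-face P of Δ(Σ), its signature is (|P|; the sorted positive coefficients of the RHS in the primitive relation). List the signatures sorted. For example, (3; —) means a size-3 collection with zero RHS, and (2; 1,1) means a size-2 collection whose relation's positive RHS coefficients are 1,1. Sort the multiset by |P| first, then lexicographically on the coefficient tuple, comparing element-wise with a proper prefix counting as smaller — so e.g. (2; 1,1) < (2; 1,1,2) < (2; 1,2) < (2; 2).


Δ(Σ) — 8 vertices, 14 min non-faces:

  {6,7}:  v_{6} + v_{7} = 0  →  sig = (2; —)
  {1,5}:  v_{1} + v_{5} = v_{6}  →  sig = (2; 1)
  {2,7}:  v_{2} + v_{7} = v_{8}  →  sig = (2; 1)
  {3,8}:  v_{3} + v_{8} = v_{6}  →  sig = (2; 1)
  {6,8}:  v_{6} + v_{8} = v_{2}  →  sig = (2; 1)
  {1,7}:  v_{1} + v_{7} = v_{3} + v_{4}  →  sig = (2; 1,1)
  {7,8}:  v_{7} + v_{8} = v_{4} + v_{5}  →  sig = (2; 1,1)
  {1,8}:  v_{1} + v_{8} = v_{4} + 2·v_{6}  →  sig = (2; 1,2)
  {1,2}:  v_{1} + v_{2} = v_{4} + 3·v_{6}  →  sig = (2; 1,3)
  {2,3}:  v_{2} + v_{3} = 2·v_{6}  →  sig = (2; 2)
  {3,4,5}:  v_{3} + v_{4} + v_{5} = 0  →  sig = (3; —)
  {3,4,6}:  v_{3} + v_{4} + v_{6} = v_{1}  →  sig = (3; 1)
  {4,5,6}:  v_{4} + v_{5} + v_{6} = v_{8}  →  sig = (3; 1)
  {2,4,5}:  v_{2} + v_{4} + v_{5} = 2·v_{8}  →  sig = (3; 2)

so the primitive-relation signature multiset is
    (2; —)
    (2; 1)
    (2; 1)
    (2; 1)
    (2; 1)
    (2; 1,1)
    (2; 1,1)
    (2; 1,2)
    (2; 1,3)
    (2; 2)
    (3; —)
    (3; 1)
    (3; 1)
    (3; 2)


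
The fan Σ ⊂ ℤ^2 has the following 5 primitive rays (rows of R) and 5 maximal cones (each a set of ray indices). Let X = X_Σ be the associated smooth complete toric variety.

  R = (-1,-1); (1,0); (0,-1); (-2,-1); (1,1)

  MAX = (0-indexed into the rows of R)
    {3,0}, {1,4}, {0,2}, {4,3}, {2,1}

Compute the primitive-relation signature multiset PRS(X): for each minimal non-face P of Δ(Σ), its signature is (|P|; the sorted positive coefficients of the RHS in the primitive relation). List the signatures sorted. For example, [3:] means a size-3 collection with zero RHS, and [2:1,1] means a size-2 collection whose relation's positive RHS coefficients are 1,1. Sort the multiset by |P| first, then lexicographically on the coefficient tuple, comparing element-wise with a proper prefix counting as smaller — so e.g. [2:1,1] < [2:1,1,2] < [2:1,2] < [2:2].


Σ has 5 primitive collections:

  P={0,4}:  v_{0} + v_{4} = 0  ⟹  sig = [2:]
  P={0,1}:  v_{0} + v_{1} = v_{2}  ⟹  sig = [2:1]
  P={1,3}:  v_{1} + v_{3} = v_{0}  ⟹  sig = [2:1]
  P={2,4}:  v_{2} + v_{4} = v_{1}  ⟹  sig = [2:1]
  P={2,3}:  v_{2} + v_{3} = 2·v_{0}  ⟹  sig = [2:2]

Hence PRS(X_Σ) =
[[2:], [2:1], [2:1], [2:1], [2:2]]


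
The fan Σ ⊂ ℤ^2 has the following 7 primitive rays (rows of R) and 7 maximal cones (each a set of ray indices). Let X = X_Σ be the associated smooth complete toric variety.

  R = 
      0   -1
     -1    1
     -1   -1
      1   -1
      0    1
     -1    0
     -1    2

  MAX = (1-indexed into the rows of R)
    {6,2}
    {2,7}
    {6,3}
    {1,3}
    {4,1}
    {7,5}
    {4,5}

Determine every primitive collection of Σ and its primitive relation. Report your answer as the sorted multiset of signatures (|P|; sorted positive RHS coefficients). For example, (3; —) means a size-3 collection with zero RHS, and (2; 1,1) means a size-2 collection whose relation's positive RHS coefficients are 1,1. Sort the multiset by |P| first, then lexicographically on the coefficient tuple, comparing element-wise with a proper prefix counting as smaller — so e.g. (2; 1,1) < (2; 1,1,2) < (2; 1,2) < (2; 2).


Minimal non-faces — 14 found among 7 rays, 7 max cones:

  P={1,5}:  v_{1} + v_{5} = 0  ⇒ sig = (2; —)
  P={2,4}:  v_{2} + v_{4} = 0  ⇒ sig = (2; —)
  P={1,2}:  v_{1} + v_{2} = v_{6}  ⇒ sig = (2; 1)
  P={1,6}:  v_{1} + v_{6} = v_{3}  ⇒ sig = (2; 1)
  P={1,7}:  v_{1} + v_{7} = v_{2}  ⇒ sig = (2; 1)
  P={2,5}:  v_{2} + v_{5} = v_{7}  ⇒ sig = (2; 1)
  P={3,5}:  v_{3} + v_{5} = v_{6}  ⇒ sig = (2; 1)
  P={4,6}:  v_{4} + v_{6} = v_{1}  ⇒ sig = (2; 1)
  P={4,7}:  v_{4} + v_{7} = v_{5}  ⇒ sig = (2; 1)
  P={5,6}:  v_{5} + v_{6} = v_{2}  ⇒ sig = (2; 1)
  P={3,7}:  v_{3} + v_{7} = v_{2} + v_{6}  ⇒ sig = (2; 1,1)
  P={2,3}:  v_{2} + v_{3} = 2·v_{6}  ⇒ sig = (2; 2)
  P={3,4}:  v_{3} + v_{4} = 2·v_{1}  ⇒ sig = (2; 2)
  P={6,7}:  v_{6} + v_{7} = 2·v_{2}  ⇒ sig = (2; 2)

so the primitive-relation signature multiset is
{ (2; —) ×2,  (2; 1) ×8,  (2; 1,1),  (2; 2) ×3 }


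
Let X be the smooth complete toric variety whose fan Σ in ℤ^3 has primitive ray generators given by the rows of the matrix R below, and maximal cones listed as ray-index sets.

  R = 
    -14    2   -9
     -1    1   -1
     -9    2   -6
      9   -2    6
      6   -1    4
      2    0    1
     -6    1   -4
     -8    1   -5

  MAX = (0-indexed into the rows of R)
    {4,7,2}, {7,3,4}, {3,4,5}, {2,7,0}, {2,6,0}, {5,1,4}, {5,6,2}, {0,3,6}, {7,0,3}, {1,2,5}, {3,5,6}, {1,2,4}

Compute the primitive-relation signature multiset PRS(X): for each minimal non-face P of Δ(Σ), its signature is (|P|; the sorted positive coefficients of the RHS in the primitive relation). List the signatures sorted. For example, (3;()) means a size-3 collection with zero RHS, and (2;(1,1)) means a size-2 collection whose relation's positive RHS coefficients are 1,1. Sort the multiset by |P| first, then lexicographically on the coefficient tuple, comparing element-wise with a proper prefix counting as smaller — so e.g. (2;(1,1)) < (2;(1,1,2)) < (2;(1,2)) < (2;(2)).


Minimal non-faces — 11 found among 8 rays, 12 max cones:

  • {2,3}:  v_{2} + v_{3} = 0  so sig = (2;())
  • {4,6}:  v_{4} + v_{6} = 0  so sig = (2;())
  • {0,4}:  v_{0} + v_{4} = v_{7}  so sig = (2;(1))
  • {1,7}:  v_{1} + v_{7} = v_{2}  so sig = (2;(1))
  • {5,7}:  v_{5} + v_{7} = v_{6}  so sig = (2;(1))
  • {6,7}:  v_{6} + v_{7} = v_{0}  so sig = (2;(1))
  • {0,1}:  v_{0} + v_{1} = v_{2} + v_{6}  so sig = (2;(1,1))
  • {1,3}:  v_{1} + v_{3} = v_{4} + v_{5}  so sig = (2;(1,1))
  • {1,6}:  v_{1} + v_{6} = v_{2} + v_{5}  so sig = (2;(1,1))
  • {0,5}:  v_{0} + v_{5} = 2·v_{6}  so sig = (2;(2))
  • {2,4,5}:  v_{2} + v_{4} + v_{5} = v_{1}  so sig = (3;(1))

Signatures (|P|; sorted positive RHS coefficients), sorted:
{ (2;()) ×2,  (2;(1)) ×4,  (2;(1,1)) ×3,  (2;(2)),  (3;(1)) }


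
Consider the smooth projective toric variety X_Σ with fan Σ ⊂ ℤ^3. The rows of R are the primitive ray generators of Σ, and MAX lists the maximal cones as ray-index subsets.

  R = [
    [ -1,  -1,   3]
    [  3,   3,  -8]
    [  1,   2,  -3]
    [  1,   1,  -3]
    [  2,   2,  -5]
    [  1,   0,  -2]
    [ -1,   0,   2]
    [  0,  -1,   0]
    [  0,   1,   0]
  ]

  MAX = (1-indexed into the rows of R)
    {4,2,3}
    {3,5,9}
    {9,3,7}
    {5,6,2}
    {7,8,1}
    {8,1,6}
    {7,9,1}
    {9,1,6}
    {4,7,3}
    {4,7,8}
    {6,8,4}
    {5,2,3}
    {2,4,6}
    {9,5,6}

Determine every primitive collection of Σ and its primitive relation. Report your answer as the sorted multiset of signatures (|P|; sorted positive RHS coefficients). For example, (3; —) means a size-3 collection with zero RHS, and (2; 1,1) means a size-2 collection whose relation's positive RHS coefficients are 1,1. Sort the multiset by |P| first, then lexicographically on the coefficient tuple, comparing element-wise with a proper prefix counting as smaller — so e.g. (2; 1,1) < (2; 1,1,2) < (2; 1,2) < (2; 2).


15 minimal non-faces of Δ(Σ) (on 9 rays):

  {1,4}:  v_{1} + v_{4} = 0 — sig = (2; —)
  {6,7}:  v_{6} + v_{7} = 0 — sig = (2; —)
  {8,9}:  v_{8} + v_{9} = 0 — sig = (2; —)
  {1,2}:  v_{1} + v_{2} = v_{5} — sig = (2; 1)
  {1,3}:  v_{1} + v_{3} = v_{9} — sig = (2; 1)
  {3,6}:  v_{3} + v_{6} = v_{5} — sig = (2; 1)
  {3,8}:  v_{3} + v_{8} = v_{4} — sig = (2; 1)
  {4,5}:  v_{4} + v_{5} = v_{2} — sig = (2; 1)
  {4,9}:  v_{4} + v_{9} = v_{3} — sig = (2; 1)
  {5,7}:  v_{5} + v_{7} = v_{3} — sig = (2; 1)
  {1,5}:  v_{1} + v_{5} = v_{6} + v_{9} — sig = (2; 1,1)
  {2,7}:  v_{2} + v_{7} = v_{3} + v_{4} — sig = (2; 1,1)
  {2,9}:  v_{2} + v_{9} = v_{3} + v_{5} — sig = (2; 1,1)
  {5,8}:  v_{5} + v_{8} = v_{4} + v_{6} — sig = (2; 1,1)
  {2,8}:  v_{2} + v_{8} = 2·v_{4} + v_{6} — sig = (2; 1,2)

so the primitive-relation signature multiset is
{ (2; —) ×3,  (2; 1) ×7,  (2; 1,1) ×4,  (2; 1,2) }


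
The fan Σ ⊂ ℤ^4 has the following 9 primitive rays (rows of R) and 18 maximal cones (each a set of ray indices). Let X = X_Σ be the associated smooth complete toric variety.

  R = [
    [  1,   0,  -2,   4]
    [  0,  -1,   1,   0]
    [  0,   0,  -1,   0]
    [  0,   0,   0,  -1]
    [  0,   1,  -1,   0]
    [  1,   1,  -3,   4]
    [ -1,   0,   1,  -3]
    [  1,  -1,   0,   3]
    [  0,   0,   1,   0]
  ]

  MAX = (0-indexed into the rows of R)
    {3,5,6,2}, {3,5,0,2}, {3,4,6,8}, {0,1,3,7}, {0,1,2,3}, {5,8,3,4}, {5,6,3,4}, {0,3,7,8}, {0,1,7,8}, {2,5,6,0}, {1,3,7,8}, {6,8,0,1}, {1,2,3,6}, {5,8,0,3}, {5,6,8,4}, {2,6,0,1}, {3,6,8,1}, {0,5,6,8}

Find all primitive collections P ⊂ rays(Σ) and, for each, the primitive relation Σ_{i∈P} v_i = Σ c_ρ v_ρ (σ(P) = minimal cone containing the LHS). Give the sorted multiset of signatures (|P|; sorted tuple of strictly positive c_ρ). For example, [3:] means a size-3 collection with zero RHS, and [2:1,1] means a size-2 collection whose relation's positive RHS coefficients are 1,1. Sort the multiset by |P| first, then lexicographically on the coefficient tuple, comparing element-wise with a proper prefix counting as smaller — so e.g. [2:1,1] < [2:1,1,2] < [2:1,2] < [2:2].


12 collections generate NE(X_Σ); each relation:

  {1,4}:  v_{1} + v_{4} = 0 ; sig = [2:]
  {2,8}:  v_{2} + v_{8} = 0 ; sig = [2:]
  {0,4}:  v_{0} + v_{4} = v_{5} ; sig = [2:1]
  {1,5}:  v_{1} + v_{5} = v_{0} ; sig = [2:1]
  {6,7}:  v_{6} + v_{7} = v_{1} ; sig = [2:1]
  {2,4}:  v_{2} + v_{4} = v_{3} + v_{5} + v_{6} ; sig = [2:1,1,1]
  {2,7}:  v_{2} + v_{7} = v_{0} + v_{1} + v_{3} ; sig = [2:1,1,1]
  {4,7}:  v_{4} + v_{7} = v_{0} + v_{3} + v_{8} ; sig = [2:1,1,1]
  {5,7}:  v_{5} + v_{7} = 2·v_{0} + v_{3} + v_{8} ; sig = [2:1,1,2]
  {0,3,6}:  v_{0} + v_{3} + v_{6} = v_{2} ; sig = [3:1]
  {0,1,3,8}:  v_{0} + v_{1} + v_{3} + v_{8} = v_{7} ; sig = [4:1]
  {3,5,6,8}:  v_{3} + v_{5} + v_{6} + v_{8} = v_{4} ; sig = [4:1]

Sorted signature multiset PRS(X):
    |P|=2: 9 collections, coeffs (), (), (1), (1), (1), (1,1,1), (1,1,1), (1,1,1), (1,1,2)
    |P|=3: 1 collection, coeffs (1)
    |P|=4: 2 collections, coeffs (1), (1)


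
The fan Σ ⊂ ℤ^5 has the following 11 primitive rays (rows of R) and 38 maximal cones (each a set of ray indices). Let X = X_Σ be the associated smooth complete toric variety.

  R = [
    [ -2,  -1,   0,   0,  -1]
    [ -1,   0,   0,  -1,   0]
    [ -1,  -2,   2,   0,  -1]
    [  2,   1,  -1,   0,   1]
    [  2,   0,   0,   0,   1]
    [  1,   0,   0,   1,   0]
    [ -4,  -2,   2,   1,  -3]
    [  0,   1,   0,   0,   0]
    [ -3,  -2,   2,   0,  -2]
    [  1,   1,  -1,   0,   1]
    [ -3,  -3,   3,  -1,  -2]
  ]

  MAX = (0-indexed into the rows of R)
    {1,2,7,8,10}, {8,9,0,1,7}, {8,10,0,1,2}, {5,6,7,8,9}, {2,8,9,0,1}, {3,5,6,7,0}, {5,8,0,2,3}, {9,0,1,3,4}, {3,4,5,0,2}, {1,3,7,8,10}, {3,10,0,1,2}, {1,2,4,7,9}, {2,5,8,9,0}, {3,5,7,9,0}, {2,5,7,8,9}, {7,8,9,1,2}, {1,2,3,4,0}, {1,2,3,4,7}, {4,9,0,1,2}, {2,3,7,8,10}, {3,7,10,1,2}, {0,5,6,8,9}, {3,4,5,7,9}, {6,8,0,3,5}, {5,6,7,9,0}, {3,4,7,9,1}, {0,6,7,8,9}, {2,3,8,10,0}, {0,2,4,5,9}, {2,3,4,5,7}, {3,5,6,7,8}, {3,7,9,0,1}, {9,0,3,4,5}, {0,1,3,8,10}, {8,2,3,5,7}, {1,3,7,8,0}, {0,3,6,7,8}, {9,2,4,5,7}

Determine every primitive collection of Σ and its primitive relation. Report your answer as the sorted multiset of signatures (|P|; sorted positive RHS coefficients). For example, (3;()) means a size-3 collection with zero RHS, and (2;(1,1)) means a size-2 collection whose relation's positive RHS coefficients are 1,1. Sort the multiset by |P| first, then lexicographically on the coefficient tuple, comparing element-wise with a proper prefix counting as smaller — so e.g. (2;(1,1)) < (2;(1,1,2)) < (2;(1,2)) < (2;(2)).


17 minimal non-faces of Δ(Σ) (on 11 rays):

  {1,5}:  v_{1} + v_{5} = 0  ⇒ sig = (2;())
  {4,8}:  v_{4} + v_{8} = v_{2}  ⇒ sig = (2;(1))
  {4,6}:  v_{4} + v_{6} = v_{5} + v_{8}  ⇒ sig = (2;(1,1))
  {9,10}:  v_{9} + v_{10} = v_{1} + v_{2}  ⇒ sig = (2;(1,1))
  {1,6}:  v_{1} + v_{6} = v_{0} + v_{7} + v_{8}  ⇒ sig = (2;(1,1,1))
  {5,10}:  v_{5} + v_{10} = v_{2} + v_{3} + v_{8}  ⇒ sig = (2;(1,1,1))
  {4,10}:  v_{4} + v_{10} = v_{1} + 2·v_{2} + v_{3}  ⇒ sig = (2;(1,1,2))
  {2,6}:  v_{2} + v_{6} = v_{5} + 2·v_{8}  ⇒ sig = (2;(1,2))
  {6,10}:  v_{6} + v_{10} = v_{3} + 3·v_{8}  ⇒ sig = (2;(1,3))
  {0,4,7}:  v_{0} + v_{4} + v_{7} = 0  ⇒ sig = (3;())
  {3,8,9}:  v_{3} + v_{8} + v_{9} = 0  ⇒ sig = (3;())
  {0,2,7}:  v_{0} + v_{2} + v_{7} = v_{8}  ⇒ sig = (3;(1))
  {2,3,9}:  v_{2} + v_{3} + v_{9} = v_{4}  ⇒ sig = (3;(1))
  {3,6,9}:  v_{3} + v_{6} + v_{9} = v_{0} + v_{5} + v_{7}  ⇒ sig = (3;(1,1,1))
  {0,7,10}:  v_{0} + v_{7} + v_{10} = v_{1} + v_{3} + 2·v_{8}  ⇒ sig = (3;(1,1,2))
  {0,5,7,8}:  v_{0} + v_{5} + v_{7} + v_{8} = v_{6}  ⇒ sig = (4;(1))
  {1,2,3,8}:  v_{1} + v_{2} + v_{3} + v_{8} = v_{10}  ⇒ sig = (4;(1))

Signatures (|P|; sorted positive RHS coefficients), sorted:
    |P|=2: 9 collections, coeffs (), (1), (1,1), (1,1), (1,1,1), (1,1,1), (1,1,2), (1,2), (1,3)
    |P|=3: 6 collections, coeffs (), (), (1), (1), (1,1,1), (1,1,2)
    |P|=4: 2 collections, coeffs (1), (1)


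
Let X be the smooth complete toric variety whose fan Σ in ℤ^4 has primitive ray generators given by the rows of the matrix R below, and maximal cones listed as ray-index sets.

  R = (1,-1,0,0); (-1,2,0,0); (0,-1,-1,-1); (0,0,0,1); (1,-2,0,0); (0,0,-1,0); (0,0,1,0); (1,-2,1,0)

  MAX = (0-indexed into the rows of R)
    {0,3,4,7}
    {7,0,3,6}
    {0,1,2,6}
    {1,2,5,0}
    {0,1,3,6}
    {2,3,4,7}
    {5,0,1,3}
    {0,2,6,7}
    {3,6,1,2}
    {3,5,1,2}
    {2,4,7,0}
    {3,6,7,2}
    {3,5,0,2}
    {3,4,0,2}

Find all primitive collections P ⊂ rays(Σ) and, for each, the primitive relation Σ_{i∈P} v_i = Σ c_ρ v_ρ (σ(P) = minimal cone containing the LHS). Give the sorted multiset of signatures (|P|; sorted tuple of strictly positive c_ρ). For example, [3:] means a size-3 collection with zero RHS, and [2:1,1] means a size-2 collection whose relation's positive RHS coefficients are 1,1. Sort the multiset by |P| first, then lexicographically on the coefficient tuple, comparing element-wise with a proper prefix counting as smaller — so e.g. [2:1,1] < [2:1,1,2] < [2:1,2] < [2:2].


Δ(Σ) — 8 vertices, 9 min non-faces:

  P={1,4}:  v_{1} + v_{4} = 0  →  sig = [2:]
  P={5,6}:  v_{5} + v_{6} = 0  →  sig = [2:]
  P={1,7}:  v_{1} + v_{7} = v_{6}  →  sig = [2:1]
  P={4,6}:  v_{4} + v_{6} = v_{7}  →  sig = [2:1]
  P={5,7}:  v_{5} + v_{7} = v_{4}  →  sig = [2:1]
  P={4,5}:  v_{4} + v_{5} = v_{0} + v_{2} + v_{3}  →  sig = [2:1,1,1]
  P={0,1,2,3}:  v_{0} + v_{1} + v_{2} + v_{3} = v_{5}  →  sig = [4:1]
  P={0,2,3,6}:  v_{0} + v_{2} + v_{3} + v_{6} = v_{4}  →  sig = [4:1]
  P={0,2,3,7}:  v_{0} + v_{2} + v_{3} + v_{7} = 2·v_{4}  →  sig = [4:2]

Signatures (|P|; sorted positive RHS coefficients), sorted:
{ [2:] ×2,  [2:1] ×3,  [2:1,1,1],  [4:1] ×2,  [4:2] }
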